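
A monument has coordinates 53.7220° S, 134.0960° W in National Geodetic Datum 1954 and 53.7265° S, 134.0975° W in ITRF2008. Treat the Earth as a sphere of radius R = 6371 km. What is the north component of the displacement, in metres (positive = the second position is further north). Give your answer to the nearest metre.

ΔN = -500 m

Δφ = -53.7265° − -53.7220° = -0.0045°; Δλ = -134.0975° − -134.0960° = -0.0015°.
1° along a meridian = πR/180 = 111195 m.
ΔN = Δφ × 111195 = -500.4 m; ΔE = Δλ × 111195 × cos(-53.7220°) = -0.0015 × 111195 × 0.591704 = -98.7 m.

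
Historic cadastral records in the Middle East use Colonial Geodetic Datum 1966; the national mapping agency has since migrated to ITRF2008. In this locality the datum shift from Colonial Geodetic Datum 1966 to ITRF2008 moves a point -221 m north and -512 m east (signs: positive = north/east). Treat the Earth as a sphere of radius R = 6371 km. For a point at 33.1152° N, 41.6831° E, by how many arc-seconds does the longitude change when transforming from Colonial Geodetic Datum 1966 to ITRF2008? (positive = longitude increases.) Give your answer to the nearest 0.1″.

Δλ = -19.8″

At latitude 33.1152°, cos φ = 0.837574.
One radian of longitude at latitude φ spans R cos φ, so Δλ = ΔE / (R cos φ) = -512.0 / (6371000 × 0.837574) = -9.5949e-05 rad = -19.791″.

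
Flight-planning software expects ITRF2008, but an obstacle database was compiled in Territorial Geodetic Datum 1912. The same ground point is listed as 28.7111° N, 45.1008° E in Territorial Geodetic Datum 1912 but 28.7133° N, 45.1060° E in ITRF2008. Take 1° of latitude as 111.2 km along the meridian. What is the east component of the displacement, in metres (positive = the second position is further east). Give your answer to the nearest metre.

ΔE = 507 m

Δφ = 28.7133° − 28.7111° = +0.0022°; Δλ = 45.1060° − 45.1008° = +0.0052°.
ΔN = Δφ × 111200 = 244.6 m; ΔE = Δλ × 111200 × cos(28.7111°) = +0.0052 × 111200 × 0.877053 = 507.1 m.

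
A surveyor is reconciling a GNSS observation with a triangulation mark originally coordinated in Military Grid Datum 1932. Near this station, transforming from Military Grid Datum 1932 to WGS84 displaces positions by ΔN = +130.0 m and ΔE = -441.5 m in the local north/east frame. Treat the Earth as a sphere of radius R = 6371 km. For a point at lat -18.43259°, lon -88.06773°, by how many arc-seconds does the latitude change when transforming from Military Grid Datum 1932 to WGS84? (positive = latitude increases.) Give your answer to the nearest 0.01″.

Δφ = 4.21″

On a sphere of radius R, 1 rad of latitude = R, so Δφ = ΔN / R = 130.0 / 6371000 = 2.0405e-05 rad = 4.209″.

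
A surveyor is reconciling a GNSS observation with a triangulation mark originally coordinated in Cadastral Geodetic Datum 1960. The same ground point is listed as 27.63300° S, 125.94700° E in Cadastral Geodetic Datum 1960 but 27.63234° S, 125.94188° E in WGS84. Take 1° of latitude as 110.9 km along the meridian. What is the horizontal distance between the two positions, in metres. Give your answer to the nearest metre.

508 m

Δφ = -27.63234° − -27.63300° = +0.00066°; Δλ = 125.94188° − 125.94700° = -0.00512°.
ΔN = Δφ × 110900 = 73.2 m; ΔE = Δλ × 110900 × cos(-27.63300°) = -0.00512 × 110900 × 0.885937 = -503.0 m.
Distance = √(ΔE² + ΔN²) = √((-503.0)² + 73.2²) = 508.3 m.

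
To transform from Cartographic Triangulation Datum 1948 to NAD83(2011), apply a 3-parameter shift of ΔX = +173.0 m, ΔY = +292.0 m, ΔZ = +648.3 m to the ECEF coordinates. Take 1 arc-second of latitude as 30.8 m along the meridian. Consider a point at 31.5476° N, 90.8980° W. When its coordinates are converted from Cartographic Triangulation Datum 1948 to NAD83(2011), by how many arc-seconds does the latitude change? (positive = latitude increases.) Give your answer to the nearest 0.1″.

sin φ = 0.523207, cos φ = 0.852206, sin λ = -0.999877, cos λ = -0.015672.
North component: ΔN = −sin φ cos λ·ΔX − sin φ sin λ·ΔY + cos φ·ΔZ = −(0.523207)(-0.015672)(173.0) − (0.523207)(-0.999877)(292.0) + (0.852206)(648.3) = 706.66 m.
1° of latitude spans 3600 × 30.80 = 110880 m, so Δφ = 706.66 / 110880 × 3600 = 22.944″.

Δφ = 22.9″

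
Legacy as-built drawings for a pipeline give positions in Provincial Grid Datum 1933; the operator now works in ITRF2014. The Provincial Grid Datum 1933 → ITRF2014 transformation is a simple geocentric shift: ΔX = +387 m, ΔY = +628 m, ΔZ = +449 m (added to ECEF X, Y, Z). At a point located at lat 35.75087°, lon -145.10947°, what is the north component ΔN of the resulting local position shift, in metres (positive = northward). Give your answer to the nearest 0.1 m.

ΔN = 759.7 m

The local north axis is (−sin φ cos λ, −sin φ sin λ, cos φ), giving ΔN = 185.465 + 209.880 + 364.393 = 759.74 m.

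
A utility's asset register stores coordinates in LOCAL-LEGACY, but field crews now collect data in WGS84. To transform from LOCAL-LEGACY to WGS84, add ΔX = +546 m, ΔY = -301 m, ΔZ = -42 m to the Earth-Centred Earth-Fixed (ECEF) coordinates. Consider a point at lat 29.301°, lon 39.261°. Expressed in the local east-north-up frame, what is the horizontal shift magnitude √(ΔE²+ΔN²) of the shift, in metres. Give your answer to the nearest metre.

At φ = 29.301°, λ = 39.261°: sin φ = 0.489398, cos φ = 0.872061, sin λ = 0.632854, cos λ = 0.774271.
ΔE = −sin λ·ΔX + cos λ·ΔY = −(0.632854)·(546) + (0.774271)·(-301) = -578.59 m.
ΔN = −sin φ cos λ·ΔX − sin φ sin λ·ΔY + cos φ·ΔZ = −(0.489398)(0.774271)(546) − (0.489398)(0.632854)(-301) + (0.872061)(-42) = -150.30 m.
Horizontal magnitude = √(ΔE² + ΔN²) = √((-578.59)² + (-150.30)²) = 597.80 m.

598 m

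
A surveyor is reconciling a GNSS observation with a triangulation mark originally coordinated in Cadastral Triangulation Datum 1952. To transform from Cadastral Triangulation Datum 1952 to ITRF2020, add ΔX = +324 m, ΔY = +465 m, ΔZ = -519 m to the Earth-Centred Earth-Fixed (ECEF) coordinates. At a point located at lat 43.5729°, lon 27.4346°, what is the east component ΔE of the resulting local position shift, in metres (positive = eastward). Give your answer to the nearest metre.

The local east axis at (φ, λ) is (−sin λ, cos λ, 0), so ΔE = −sin(27.4346°)·324 + cos(27.4346°)·465 = 263.43 m.

ΔE = 263 m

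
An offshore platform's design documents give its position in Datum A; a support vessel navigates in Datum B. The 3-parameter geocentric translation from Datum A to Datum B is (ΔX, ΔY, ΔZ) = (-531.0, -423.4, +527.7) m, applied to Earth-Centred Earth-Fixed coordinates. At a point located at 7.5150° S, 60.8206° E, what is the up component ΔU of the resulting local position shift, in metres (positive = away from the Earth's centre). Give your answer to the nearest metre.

ΔU = -692 m

At φ = -7.5150°, λ = 60.8206°: sin φ = -0.130786, cos φ = 0.991411, sin λ = 0.873097, cos λ = 0.487546.
ΔU = cos φ cos λ·ΔX + cos φ sin λ·ΔY + sin φ·ΔZ = (0.991411)(0.487546)(-531.0) + (0.991411)(0.873097)(-423.4) + (-0.130786)(527.7) = -692.17 m.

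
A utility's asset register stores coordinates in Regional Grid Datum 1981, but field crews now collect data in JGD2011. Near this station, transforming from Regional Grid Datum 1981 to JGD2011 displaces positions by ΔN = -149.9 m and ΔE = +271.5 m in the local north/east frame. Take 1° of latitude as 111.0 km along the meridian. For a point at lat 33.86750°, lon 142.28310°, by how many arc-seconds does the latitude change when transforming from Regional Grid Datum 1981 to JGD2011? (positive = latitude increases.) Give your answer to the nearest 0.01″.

1° of latitude = 111.0 km, so Δφ = -149.9 / 111000 = -0.0013505° = -4.862″.

Δφ = -4.86″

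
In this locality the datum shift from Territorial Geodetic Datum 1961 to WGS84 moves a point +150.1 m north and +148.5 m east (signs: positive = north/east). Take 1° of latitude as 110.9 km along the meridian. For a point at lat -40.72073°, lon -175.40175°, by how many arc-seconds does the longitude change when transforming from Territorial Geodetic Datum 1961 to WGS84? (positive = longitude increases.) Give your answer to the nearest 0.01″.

At latitude -40.72073°, cos φ = 0.757898.
1° of longitude at this latitude = 110.9 × cos φ = 84.05 km, so Δλ = 148.5 / 84050.9 = 0.0017668° = 6.360″.

Δλ = 6.36″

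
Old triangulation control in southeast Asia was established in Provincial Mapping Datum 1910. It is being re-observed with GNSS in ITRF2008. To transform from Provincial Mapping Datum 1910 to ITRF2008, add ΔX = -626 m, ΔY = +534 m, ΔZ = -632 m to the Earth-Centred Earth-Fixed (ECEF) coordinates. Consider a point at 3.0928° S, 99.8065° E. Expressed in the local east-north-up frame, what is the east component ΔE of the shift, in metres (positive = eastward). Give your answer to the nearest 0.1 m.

ΔE = 525.9 m

At φ = -3.0928°, λ = 99.8065°: sin φ = -0.053953, cos φ = 0.998543, sin λ = 0.985389, cos λ = -0.170321.
ΔE = −sin λ·ΔX + cos λ·ΔY = −(0.985389)·(-626) + (-0.170321)·(534) = 525.90 m.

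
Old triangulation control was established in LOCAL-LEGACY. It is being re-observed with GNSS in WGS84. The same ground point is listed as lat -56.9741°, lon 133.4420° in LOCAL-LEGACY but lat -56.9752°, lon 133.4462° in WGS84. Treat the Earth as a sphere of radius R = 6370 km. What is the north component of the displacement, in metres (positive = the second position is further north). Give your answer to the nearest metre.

Δφ = -56.9752° − -56.9741° = -0.0011°; Δλ = 133.4462° − 133.4420° = +0.0042°.
1° along a meridian = πR/180 = 111177 m.
ΔN = Δφ × 111177 = -122.3 m; ΔE = Δλ × 111177 × cos(-56.9741°) = +0.0042 × 111177 × 0.545018 = 254.5 m.

ΔN = -122 m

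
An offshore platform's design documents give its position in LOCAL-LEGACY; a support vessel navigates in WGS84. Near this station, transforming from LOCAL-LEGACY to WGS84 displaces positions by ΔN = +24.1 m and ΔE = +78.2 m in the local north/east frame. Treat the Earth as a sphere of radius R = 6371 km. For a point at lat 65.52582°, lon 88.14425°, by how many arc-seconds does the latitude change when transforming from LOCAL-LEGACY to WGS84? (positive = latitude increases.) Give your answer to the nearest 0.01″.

On a sphere of radius R, 1 rad of latitude = R, so Δφ = ΔN / R = 24.1 / 6371000 = 3.7828e-06 rad = 0.780″.

Δφ = 0.78″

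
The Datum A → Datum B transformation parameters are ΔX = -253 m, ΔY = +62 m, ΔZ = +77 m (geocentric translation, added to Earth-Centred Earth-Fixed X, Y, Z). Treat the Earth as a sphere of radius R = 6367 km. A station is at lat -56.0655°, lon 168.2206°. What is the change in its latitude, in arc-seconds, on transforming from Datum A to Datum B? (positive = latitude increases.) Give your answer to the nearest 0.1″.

sin φ = -0.829676, cos φ = 0.558245, sin λ = 0.204144, cos λ = -0.978941.
North component: ΔN = −sin φ cos λ·ΔX − sin φ sin λ·ΔY + cos φ·ΔZ = −(-0.829676)(-0.978941)(-253) − (-0.829676)(0.204144)(62) + (0.558245)(77) = 258.97 m.
1° of latitude spans πR/180 = 111125 m, so Δφ = 258.97 / 111125 × 3600 = 8.390″.

Δφ = 8.4″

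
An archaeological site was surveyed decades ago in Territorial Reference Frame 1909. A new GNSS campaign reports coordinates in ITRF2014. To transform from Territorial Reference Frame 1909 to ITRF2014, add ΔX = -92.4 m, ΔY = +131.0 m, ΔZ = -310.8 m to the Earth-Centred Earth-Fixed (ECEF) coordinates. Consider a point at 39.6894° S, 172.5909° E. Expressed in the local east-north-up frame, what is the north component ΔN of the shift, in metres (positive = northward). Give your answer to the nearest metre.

ΔN = -170 m

The local north axis is (−sin φ cos λ, −sin φ sin λ, cos φ), giving ΔN = 58.516 + 10.788 − 239.166 = -169.86 m.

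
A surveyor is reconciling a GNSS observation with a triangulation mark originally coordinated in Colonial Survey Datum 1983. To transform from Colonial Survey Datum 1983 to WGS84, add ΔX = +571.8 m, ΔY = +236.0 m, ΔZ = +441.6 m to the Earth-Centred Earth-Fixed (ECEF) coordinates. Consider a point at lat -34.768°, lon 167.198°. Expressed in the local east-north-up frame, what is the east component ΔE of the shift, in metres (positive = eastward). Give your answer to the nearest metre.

The local east axis at (φ, λ) is (−sin λ, cos λ, 0), so ΔE = −sin(167.198°)·571.8 + cos(167.198°)·236.0 = -356.83 m.

ΔE = -357 m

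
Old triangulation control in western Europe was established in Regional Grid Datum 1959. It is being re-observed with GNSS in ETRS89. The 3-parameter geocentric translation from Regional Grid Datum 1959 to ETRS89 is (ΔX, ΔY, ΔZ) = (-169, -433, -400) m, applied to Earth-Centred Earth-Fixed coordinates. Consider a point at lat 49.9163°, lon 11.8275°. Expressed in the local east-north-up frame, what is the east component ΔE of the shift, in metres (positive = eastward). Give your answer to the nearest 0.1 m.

The local east axis at (φ, λ) is (−sin λ, cos λ, 0), so ΔE = −sin(11.8275°)·(-169) + cos(11.8275°)·(-433) = -389.17 m.

ΔE = -389.2 m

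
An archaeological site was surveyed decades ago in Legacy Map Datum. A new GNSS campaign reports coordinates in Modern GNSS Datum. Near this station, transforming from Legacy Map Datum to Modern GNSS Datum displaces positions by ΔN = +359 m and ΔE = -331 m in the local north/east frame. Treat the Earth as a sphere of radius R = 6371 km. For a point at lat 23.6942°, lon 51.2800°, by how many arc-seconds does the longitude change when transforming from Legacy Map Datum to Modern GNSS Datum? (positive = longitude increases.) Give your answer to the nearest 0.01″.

Δλ = -11.70″

At latitude 23.6942°, cos φ = 0.915703.
One radian of longitude at latitude φ spans R cos φ, so Δλ = ΔE / (R cos φ) = -331.0 / (6371000 × 0.915703) = -5.6737e-05 rad = -11.703″.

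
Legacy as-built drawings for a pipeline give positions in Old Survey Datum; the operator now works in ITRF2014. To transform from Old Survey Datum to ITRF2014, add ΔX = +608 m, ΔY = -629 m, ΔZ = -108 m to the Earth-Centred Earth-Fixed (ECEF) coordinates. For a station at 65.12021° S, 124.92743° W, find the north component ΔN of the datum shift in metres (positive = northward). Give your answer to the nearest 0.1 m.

ΔN = 106.6 m

The local north axis is (−sin φ cos λ, −sin φ sin λ, cos φ), giving ΔN = -315.797 + 467.842 − 45.437 = 106.61 m.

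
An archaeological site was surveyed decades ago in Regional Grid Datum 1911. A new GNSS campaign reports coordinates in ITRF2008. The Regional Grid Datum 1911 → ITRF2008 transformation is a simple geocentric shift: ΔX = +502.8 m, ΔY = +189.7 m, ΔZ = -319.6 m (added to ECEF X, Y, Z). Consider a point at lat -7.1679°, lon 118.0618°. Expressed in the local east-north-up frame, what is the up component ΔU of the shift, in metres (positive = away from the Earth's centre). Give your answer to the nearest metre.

At φ = -7.1679°, λ = 118.0618°: sin φ = -0.124777, cos φ = 0.992185, sin λ = 0.882441, cos λ = -0.470424.
ΔU = cos φ cos λ·ΔX + cos φ sin λ·ΔY + sin φ·ΔZ = (0.992185)(-0.470424)(502.8) + (0.992185)(0.882441)(189.7) + (-0.124777)(-319.6) = -28.71 m.

ΔU = -29 m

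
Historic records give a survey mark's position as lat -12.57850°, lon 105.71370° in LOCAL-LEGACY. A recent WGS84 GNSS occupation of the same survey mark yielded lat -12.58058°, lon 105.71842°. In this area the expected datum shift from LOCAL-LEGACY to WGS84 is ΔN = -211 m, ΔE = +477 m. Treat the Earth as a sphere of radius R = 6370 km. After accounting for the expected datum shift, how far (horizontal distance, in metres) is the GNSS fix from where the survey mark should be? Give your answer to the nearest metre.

41 m

Observed coordinate differences: Δφ = -0.00208°, Δλ = +0.00472°.
Converting to metres (1° lat = 111177 m, cos φ = 0.975999): observed ΔN = -231.2 m, observed ΔE = 512.2 m.
Subtracting the expected shift leaves a residual of -231.2 − (-211) = -20.2 m north and 512.2 − (477) = 35.2 m east.
Residual distance = √((-20.2)² + 35.2²) = 40.6 m.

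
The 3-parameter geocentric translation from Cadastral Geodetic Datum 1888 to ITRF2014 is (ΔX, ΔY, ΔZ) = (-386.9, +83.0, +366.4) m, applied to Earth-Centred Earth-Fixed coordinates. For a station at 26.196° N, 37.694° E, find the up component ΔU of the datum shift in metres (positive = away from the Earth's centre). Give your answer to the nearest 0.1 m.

ΔU = -67.4 m

At φ = 26.196°, λ = 37.694°: sin φ = 0.441443, cos φ = 0.897289, sin λ = 0.611444, cos λ = 0.791288.
ΔU = cos φ cos λ·ΔX + cos φ sin λ·ΔY + sin φ·ΔZ = (0.897289)(0.791288)(-386.9) + (0.897289)(0.611444)(83.0) + (0.441443)(366.4) = -67.42 m.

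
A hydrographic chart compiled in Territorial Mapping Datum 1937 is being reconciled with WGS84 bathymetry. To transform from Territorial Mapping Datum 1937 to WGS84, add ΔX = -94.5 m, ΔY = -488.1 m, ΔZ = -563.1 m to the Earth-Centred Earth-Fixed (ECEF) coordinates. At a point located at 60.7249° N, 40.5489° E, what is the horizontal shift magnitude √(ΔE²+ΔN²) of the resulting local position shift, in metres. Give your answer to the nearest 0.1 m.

At φ = 60.7249°, λ = 40.5489°: sin φ = 0.872282, cos φ = 0.489003, sin λ = 0.650097, cos λ = 0.759851.
ΔE = −sin λ·ΔX + cos λ·ΔY = −(0.650097)·(-94.5) + (0.759851)·(-488.1) = -309.45 m.
ΔN = −sin φ cos λ·ΔX − sin φ sin λ·ΔY + cos φ·ΔZ = −(0.872282)(0.759851)(-94.5) − (0.872282)(0.650097)(-488.1) + (0.489003)(-563.1) = 64.06 m.
Horizontal magnitude = √(ΔE² + ΔN²) = √((-309.45)² + 64.06²) = 316.01 m.

316.0 m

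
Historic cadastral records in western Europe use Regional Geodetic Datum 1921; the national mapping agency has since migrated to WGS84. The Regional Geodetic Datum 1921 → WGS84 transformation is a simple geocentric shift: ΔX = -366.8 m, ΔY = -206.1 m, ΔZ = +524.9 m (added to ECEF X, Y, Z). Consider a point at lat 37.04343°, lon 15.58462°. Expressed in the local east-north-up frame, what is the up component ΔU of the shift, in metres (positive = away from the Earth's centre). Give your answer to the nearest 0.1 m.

At φ = 37.04343°, λ = 15.58462°: sin φ = 0.602420, cos φ = 0.798179, sin λ = 0.268661, cos λ = 0.963235.
ΔU = cos φ cos λ·ΔX + cos φ sin λ·ΔY + sin φ·ΔZ = (0.798179)(0.963235)(-366.8) + (0.798179)(0.268661)(-206.1) + (0.602420)(524.9) = -9.99 m.

ΔU = -10.0 m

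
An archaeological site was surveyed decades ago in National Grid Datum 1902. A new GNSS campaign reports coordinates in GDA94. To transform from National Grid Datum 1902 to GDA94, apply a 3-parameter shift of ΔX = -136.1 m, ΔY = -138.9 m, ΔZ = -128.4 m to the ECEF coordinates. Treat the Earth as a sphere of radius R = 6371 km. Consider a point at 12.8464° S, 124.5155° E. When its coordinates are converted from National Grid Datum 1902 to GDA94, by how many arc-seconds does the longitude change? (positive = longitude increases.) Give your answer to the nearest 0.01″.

Δλ = 6.34″

sin φ = -0.222338, cos φ = 0.974970, sin λ = 0.823973, cos λ = -0.566629.
East component: ΔE = −sin λ·ΔX + cos λ·ΔY = −(0.823973)(-136.1) + (-0.566629)(-138.9) = 190.85 m.
1° of latitude spans πR/180 = 111195 m; at latitude φ, 1° of longitude spans that × cos φ = 108411.7 m, so Δλ = 190.85 / 108411.7 × 3600 = 6.337″.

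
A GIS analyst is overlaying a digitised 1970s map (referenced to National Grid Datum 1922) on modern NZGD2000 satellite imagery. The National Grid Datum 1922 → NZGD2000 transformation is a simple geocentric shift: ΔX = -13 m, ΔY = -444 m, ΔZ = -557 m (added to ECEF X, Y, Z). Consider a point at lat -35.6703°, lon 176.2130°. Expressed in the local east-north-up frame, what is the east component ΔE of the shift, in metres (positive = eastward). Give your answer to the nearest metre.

At φ = -35.6703°, λ = 176.2130°: sin φ = -0.583120, cos φ = 0.812386, sin λ = 0.066048, cos λ = -0.997816.
ΔE = −sin λ·ΔX + cos λ·ΔY = −(0.066048)·(-13) + (-0.997816)·(-444) = 443.89 m.

ΔE = 444 m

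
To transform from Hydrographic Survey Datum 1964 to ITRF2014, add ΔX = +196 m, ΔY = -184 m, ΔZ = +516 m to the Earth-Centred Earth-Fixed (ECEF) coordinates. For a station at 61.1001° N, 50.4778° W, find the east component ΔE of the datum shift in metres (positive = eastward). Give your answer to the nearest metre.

ΔE = 34 m

The local east axis at (φ, λ) is (−sin λ, cos λ, 0), so ΔE = −sin(-50.4778°)·196 + cos(-50.4778°)·(-184) = 34.10 m.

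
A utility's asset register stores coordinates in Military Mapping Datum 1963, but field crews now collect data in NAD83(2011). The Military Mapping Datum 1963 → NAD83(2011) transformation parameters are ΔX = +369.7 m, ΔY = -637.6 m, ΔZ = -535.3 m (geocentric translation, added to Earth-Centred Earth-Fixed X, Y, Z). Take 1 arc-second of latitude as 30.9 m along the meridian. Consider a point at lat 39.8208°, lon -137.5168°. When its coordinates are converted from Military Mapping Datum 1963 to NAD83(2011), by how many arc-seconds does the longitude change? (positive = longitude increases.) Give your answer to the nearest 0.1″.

sin φ = 0.640389, cos φ = 0.768051, sin λ = -0.675374, cos λ = -0.737475.
East component: ΔE = −sin λ·ΔX + cos λ·ΔY = −(-0.675374)(369.7) + (-0.737475)(-637.6) = 719.90 m.
1° of latitude spans 3600 × 30.90 = 111240 m; at latitude φ, 1° of longitude spans that × cos φ = 85438.0 m, so Δλ = 719.90 / 85438.0 × 3600 = 30.334″.

Δλ = 30.3″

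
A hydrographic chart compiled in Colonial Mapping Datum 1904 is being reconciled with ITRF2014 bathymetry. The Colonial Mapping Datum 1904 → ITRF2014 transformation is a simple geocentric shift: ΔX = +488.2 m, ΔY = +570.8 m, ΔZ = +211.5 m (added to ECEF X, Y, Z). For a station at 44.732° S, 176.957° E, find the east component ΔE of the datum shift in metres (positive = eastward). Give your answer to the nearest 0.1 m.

At φ = -44.732°, λ = 176.957°: sin φ = -0.703792, cos φ = 0.710407, sin λ = 0.053085, cos λ = -0.998590.
ΔE = −sin λ·ΔX + cos λ·ΔY = −(0.053085)·(488.2) + (-0.998590)·(570.8) = -595.91 m.

ΔE = -595.9 m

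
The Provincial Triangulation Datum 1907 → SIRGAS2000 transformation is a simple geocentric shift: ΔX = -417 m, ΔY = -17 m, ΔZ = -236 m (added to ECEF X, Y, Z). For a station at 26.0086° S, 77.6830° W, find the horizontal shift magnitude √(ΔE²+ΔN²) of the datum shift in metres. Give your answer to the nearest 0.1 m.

477.9 m

The local east axis at (φ, λ) is (−sin λ, cos λ, 0), so ΔE = −sin(-77.6830°)·(-417) + cos(-77.6830°)·(-17) = -411.03 m.
The local north axis is (−sin φ cos λ, −sin φ sin λ, cos φ), giving ΔN = -39.007 + 7.283 − 212.100 = -243.82 m.
Horizontal magnitude = √(ΔE² + ΔN²) = √((-411.03)² + (-243.82)²) = 477.91 m.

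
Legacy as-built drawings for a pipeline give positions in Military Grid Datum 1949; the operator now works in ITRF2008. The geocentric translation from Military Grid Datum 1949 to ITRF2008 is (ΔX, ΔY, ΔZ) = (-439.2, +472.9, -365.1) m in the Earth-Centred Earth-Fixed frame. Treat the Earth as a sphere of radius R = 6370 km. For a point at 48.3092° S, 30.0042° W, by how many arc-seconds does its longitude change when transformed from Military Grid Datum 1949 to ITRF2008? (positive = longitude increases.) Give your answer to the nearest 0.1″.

sin φ = -0.746745, cos φ = 0.665110, sin λ = -0.500063, cos λ = 0.865989.
East component: ΔE = −sin λ·ΔX + cos λ·ΔY = −(-0.500063)(-439.2) + (0.865989)(472.9) = 189.90 m.
1° of latitude spans πR/180 = 111177 m; at latitude φ, 1° of longitude spans that × cos φ = 73945.3 m, so Δλ = 189.90 / 73945.3 × 3600 = 9.245″.

Δλ = 9.2″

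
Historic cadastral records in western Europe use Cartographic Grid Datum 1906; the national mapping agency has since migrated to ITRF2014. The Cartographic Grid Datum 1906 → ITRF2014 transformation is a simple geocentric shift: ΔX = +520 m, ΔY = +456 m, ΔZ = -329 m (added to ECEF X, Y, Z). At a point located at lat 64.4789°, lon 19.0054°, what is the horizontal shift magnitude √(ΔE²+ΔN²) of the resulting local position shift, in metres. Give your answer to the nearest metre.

At φ = 64.4789°, λ = 19.0054°: sin φ = 0.902427, cos φ = 0.430843, sin λ = 0.325657, cos λ = 0.945488.
ΔE = −sin λ·ΔX + cos λ·ΔY = −(0.325657)·(520) + (0.945488)·(456) = 261.80 m.
ΔN = −sin φ cos λ·ΔX − sin φ sin λ·ΔY + cos φ·ΔZ = −(0.902427)(0.945488)(520) − (0.902427)(0.325657)(456) + (0.430843)(-329) = -719.44 m.
Horizontal magnitude = √(ΔE² + ΔN²) = √(261.80² + (-719.44)²) = 765.59 m.

766 m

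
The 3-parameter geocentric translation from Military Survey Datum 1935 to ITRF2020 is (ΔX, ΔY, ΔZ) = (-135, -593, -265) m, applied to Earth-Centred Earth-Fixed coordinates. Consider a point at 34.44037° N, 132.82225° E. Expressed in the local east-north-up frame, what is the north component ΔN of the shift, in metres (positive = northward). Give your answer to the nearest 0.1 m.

ΔN = -24.5 m

At φ = 34.44037°, λ = 132.82225°: sin φ = 0.565548, cos φ = 0.824715, sin λ = 0.733466, cos λ = -0.679726.
ΔN = −sin φ cos λ·ΔX − sin φ sin λ·ΔY + cos φ·ΔZ = −(0.565548)(-0.679726)(-135) − (0.565548)(0.733466)(-593) + (0.824715)(-265) = -24.46 m.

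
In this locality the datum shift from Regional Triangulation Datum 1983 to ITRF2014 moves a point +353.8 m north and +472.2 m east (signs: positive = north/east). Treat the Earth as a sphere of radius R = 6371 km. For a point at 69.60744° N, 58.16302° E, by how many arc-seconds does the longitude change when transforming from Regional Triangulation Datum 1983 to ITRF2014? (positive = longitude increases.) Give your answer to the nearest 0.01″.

Δλ = 43.87″

At latitude 69.60744°, cos φ = 0.348450.
One radian of longitude at latitude φ spans R cos φ, so Δλ = ΔE / (R cos φ) = 472.2 / (6371000 × 0.348450) = 2.1270e-04 rad = 43.874″.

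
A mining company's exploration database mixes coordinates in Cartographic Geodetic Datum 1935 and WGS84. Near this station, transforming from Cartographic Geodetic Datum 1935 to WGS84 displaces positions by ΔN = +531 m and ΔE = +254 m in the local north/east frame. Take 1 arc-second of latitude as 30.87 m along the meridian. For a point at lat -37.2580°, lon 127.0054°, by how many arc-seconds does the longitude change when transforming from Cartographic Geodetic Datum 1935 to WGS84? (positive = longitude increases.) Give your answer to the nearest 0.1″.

At latitude -37.2580°, cos φ = 0.795917.
1″ of longitude at this latitude = 30.87 × cos φ = 24.5700 m, so Δλ = 254.0 / 24.5700 = 10.338″.

Δλ = 10.3″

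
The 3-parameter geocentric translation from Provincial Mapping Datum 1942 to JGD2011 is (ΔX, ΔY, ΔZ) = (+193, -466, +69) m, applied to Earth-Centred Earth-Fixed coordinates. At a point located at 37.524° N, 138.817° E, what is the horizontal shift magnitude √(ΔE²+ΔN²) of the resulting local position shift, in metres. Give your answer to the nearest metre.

At φ = 37.524°, λ = 138.817°: sin φ = 0.609094, cos φ = 0.793098, sin λ = 0.658466, cos λ = -0.752610.
ΔE = −sin λ·ΔX + cos λ·ΔY = −(0.658466)·(193) + (-0.752610)·(-466) = 223.63 m.
ΔN = −sin φ cos λ·ΔX − sin φ sin λ·ΔY + cos φ·ΔZ = −(0.609094)(-0.752610)(193) − (0.609094)(0.658466)(-466) + (0.793098)(69) = 330.09 m.
Horizontal magnitude = √(ΔE² + ΔN²) = √(223.63² + 330.09²) = 398.72 m.

399 m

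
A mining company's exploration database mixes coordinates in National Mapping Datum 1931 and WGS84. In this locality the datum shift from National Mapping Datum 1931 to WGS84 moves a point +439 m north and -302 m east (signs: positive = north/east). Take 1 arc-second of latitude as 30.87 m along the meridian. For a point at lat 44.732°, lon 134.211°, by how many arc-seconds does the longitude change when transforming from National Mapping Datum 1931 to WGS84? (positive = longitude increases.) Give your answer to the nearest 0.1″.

Δλ = -13.8″

At latitude 44.732°, cos φ = 0.710407.
1″ of longitude at this latitude = 30.87 × cos φ = 21.9302 m, so Δλ = -302.0 / 21.9302 = -13.771″.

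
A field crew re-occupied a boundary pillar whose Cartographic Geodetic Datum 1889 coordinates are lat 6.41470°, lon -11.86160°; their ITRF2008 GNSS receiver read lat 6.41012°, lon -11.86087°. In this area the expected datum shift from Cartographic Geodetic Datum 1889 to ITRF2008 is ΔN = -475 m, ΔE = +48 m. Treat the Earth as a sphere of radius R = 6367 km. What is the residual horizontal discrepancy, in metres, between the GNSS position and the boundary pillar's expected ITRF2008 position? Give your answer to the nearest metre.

47 m

Observed coordinate differences: Δφ = -0.00458°, Δλ = +0.00073°.
Converting to metres (1° lat = 111125 m, cos φ = 0.993739): observed ΔN = -509.0 m, observed ΔE = 80.6 m.
Subtracting the expected shift leaves a residual of -509.0 − (-475) = -34.0 m north and 80.6 − (48) = 32.6 m east.
Residual distance = √((-34.0)² + 32.6²) = 47.1 m.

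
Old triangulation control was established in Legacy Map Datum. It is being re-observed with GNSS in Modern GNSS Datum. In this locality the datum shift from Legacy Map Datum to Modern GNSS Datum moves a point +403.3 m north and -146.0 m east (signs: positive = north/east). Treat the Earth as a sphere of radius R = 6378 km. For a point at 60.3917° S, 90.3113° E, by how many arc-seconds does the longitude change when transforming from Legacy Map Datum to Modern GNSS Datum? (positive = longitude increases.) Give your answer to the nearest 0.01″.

At latitude -60.3917°, cos φ = 0.494068.
One radian of longitude at latitude φ spans R cos φ, so Δλ = ΔE / (R cos φ) = -146.0 / (6378000 × 0.494068) = -4.6332e-05 rad = -9.557″.

Δλ = -9.56″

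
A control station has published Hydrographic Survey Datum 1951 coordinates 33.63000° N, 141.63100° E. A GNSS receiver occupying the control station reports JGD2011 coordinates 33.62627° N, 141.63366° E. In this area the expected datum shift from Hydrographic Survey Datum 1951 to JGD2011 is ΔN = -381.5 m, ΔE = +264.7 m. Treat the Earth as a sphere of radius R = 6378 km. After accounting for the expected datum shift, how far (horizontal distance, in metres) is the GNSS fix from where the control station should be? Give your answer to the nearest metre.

38 m

Observed coordinate differences: Δφ = -0.00373°, Δλ = +0.00266°.
Converting to metres (1° lat = 111317 m, cos φ = 0.832631): observed ΔN = -415.2 m, observed ΔE = 246.5 m.
Subtracting the expected shift leaves a residual of -415.2 − (-381.5) = -33.7 m north and 246.5 − (264.7) = -18.2 m east.
Residual distance = √((-33.7)² + (-18.2)²) = 38.3 m.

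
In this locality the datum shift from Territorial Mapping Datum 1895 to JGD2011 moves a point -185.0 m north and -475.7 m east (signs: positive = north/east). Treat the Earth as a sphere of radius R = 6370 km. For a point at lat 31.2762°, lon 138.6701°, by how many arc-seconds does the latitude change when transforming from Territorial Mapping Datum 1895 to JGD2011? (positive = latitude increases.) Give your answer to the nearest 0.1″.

Δφ = -6.0″

On a sphere of radius R, 1 rad of latitude = R, so Δφ = ΔN / R = -185.0 / 6370000 = -2.9042e-05 rad = -5.990″.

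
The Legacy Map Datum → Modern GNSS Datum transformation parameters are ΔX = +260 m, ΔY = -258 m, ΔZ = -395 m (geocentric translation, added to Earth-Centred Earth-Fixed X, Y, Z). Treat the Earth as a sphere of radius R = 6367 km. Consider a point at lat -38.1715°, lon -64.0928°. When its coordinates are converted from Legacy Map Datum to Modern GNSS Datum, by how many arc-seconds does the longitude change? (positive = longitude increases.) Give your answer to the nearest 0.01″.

Δλ = 4.99″

sin φ = -0.618017, cos φ = 0.786164, sin λ = -0.899503, cos λ = 0.436915.
East component: ΔE = −sin λ·ΔX + cos λ·ΔY = −(-0.899503)(260) + (0.436915)(-258) = 121.15 m.
1° of latitude spans πR/180 = 111125 m; at latitude φ, 1° of longitude spans that × cos φ = 87362.6 m, so Δλ = 121.15 / 87362.6 × 3600 = 4.992″.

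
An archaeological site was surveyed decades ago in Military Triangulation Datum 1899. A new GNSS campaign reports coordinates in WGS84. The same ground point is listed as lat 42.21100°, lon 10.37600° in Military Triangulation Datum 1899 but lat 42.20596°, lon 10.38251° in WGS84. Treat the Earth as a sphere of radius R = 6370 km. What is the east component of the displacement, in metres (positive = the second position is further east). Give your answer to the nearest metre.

ΔE = 536 m

Δφ = 42.20596° − 42.21100° = -0.00504°; Δλ = 10.38251° − 10.37600° = +0.00651°.
1° along a meridian = πR/180 = 111177 m.
ΔN = Δφ × 111177 = -560.3 m; ΔE = Δλ × 111177 × cos(42.21100°) = +0.00651 × 111177 × 0.740676 = 536.1 m.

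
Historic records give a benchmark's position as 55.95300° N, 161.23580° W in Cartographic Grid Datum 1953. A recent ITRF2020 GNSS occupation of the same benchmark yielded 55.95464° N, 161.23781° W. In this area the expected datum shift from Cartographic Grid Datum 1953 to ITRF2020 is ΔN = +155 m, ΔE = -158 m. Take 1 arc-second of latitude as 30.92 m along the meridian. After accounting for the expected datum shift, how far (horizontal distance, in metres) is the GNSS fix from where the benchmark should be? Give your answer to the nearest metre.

Observed coordinate differences: Δφ = +0.00164°, Δλ = -0.00201°.
Converting to metres (1° lat = 111312 m, cos φ = 0.559873): observed ΔN = 182.6 m, observed ΔE = -125.3 m.
Subtracting the expected shift leaves a residual of 182.6 − (155) = 27.6 m north and -125.3 − (-158) = 32.7 m east.
Residual distance = √(27.6² + 32.7²) = 42.8 m.

43 m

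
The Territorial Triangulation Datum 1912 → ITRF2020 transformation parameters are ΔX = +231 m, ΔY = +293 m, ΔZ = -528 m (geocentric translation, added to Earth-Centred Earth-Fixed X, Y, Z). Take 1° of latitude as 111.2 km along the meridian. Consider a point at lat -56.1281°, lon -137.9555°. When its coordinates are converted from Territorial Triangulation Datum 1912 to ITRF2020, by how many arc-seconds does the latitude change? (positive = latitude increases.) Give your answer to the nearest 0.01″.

Δφ = -19.41″

sin φ = -0.830286, cos φ = 0.557338, sin λ = -0.669708, cos λ = -0.742625.
North component: ΔN = −sin φ cos λ·ΔX − sin φ sin λ·ΔY + cos φ·ΔZ = −(-0.830286)(-0.742625)(231) − (-0.830286)(-0.669708)(293) + (0.557338)(-528) = -599.63 m.
1° of latitude spans 111200 m, so Δφ = -599.63 / 111200 × 3600 = -19.412″.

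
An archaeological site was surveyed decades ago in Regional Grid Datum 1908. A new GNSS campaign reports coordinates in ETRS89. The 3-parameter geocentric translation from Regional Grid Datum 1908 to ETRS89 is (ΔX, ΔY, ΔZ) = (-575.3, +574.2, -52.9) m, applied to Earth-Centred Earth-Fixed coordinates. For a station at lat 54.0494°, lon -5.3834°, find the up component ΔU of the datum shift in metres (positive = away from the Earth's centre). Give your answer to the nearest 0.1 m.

The local up (radial) axis is (cos φ cos λ, cos φ sin λ, sin φ), giving ΔU = -336.262 − 31.627 − 42.824 = -410.71 m.

ΔU = -410.7 m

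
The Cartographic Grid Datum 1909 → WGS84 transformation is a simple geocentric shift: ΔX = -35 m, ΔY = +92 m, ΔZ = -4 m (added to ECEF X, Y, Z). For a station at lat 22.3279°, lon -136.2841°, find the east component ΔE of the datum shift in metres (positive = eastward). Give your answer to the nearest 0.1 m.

ΔE = -90.7 m

The local east axis at (φ, λ) is (−sin λ, cos λ, 0), so ΔE = −sin(-136.2841°)·(-35) + cos(-136.2841°)·92 = -90.68 m.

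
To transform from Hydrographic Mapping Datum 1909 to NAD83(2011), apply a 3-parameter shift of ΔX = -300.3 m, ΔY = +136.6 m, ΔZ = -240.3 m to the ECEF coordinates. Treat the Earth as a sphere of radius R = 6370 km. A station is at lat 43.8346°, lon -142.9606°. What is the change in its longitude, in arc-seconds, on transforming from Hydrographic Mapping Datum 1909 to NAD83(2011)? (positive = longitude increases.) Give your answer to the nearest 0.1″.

Δλ = -13.0″

sin φ = 0.692579, cos φ = 0.721342, sin λ = -0.602364, cos λ = -0.798221.
East component: ΔE = −sin λ·ΔX + cos λ·ΔY = −(-0.602364)(-300.3) + (-0.798221)(136.6) = -289.93 m.
1° of latitude spans πR/180 = 111177 m; at latitude φ, 1° of longitude spans that × cos φ = 80197.0 m, so Δλ = -289.93 / 80197.0 × 3600 = -13.015″.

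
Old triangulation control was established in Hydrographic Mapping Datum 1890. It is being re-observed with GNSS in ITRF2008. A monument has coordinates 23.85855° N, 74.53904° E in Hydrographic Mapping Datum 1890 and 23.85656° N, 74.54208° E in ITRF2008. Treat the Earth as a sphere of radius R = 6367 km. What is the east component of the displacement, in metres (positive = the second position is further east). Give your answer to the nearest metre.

Δφ = 23.85656° − 23.85855° = -0.00199°; Δλ = 74.54208° − 74.53904° = +0.00304°.
1° along a meridian = πR/180 = 111125 m.
ΔN = Δφ × 111125 = -221.1 m; ΔE = Δλ × 111125 × cos(23.85855°) = +0.00304 × 111125 × 0.914547 = 309.0 m.

ΔE = 309 m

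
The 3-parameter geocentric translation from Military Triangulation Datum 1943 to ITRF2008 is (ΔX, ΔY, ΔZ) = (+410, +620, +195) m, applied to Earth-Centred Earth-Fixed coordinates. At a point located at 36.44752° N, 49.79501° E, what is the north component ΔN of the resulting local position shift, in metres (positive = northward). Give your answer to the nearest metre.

At φ = 36.44752°, λ = 49.79501°: sin φ = 0.594086, cos φ = 0.804401, sin λ = 0.763740, cos λ = 0.645524.
ΔN = −sin φ cos λ·ΔX − sin φ sin λ·ΔY + cos φ·ΔZ = −(0.594086)(0.645524)(410) − (0.594086)(0.763740)(620) + (0.804401)(195) = -281.69 m.

ΔN = -282 m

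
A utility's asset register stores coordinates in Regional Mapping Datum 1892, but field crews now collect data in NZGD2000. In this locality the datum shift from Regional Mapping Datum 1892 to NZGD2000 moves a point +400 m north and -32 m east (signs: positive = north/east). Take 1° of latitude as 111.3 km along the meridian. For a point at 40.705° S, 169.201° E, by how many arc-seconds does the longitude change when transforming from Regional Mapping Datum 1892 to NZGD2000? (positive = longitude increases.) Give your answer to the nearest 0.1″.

Δλ = -1.4″

At latitude -40.705°, cos φ = 0.758077.
1° of longitude at this latitude = 111.3 × cos φ = 84.37 km, so Δλ = -32.0 / 84374.0 = -0.0003793° = -1.365″.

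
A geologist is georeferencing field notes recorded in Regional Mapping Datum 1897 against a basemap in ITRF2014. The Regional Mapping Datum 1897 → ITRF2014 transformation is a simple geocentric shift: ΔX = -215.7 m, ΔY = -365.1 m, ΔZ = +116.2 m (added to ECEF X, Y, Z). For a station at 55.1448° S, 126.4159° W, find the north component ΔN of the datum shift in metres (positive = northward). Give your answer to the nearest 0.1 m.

ΔN = 412.6 m

The local north axis is (−sin φ cos λ, −sin φ sin λ, cos φ), giving ΔN = 105.077 + 241.097 + 66.409 = 412.58 m.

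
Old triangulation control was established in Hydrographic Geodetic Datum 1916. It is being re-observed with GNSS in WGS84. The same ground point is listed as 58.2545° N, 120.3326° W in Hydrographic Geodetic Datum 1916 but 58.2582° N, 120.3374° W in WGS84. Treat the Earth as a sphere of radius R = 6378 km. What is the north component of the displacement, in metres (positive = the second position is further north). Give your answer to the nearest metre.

Δφ = 58.2582° − 58.2545° = +0.0037°; Δλ = -120.3374° − -120.3326° = -0.0048°.
1° along a meridian = πR/180 = 111317 m.
ΔN = Δφ × 111317 = 411.9 m; ΔE = Δλ × 111317 × cos(58.2545°) = -0.0048 × 111317 × 0.526147 = -281.1 m.

ΔN = 412 m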